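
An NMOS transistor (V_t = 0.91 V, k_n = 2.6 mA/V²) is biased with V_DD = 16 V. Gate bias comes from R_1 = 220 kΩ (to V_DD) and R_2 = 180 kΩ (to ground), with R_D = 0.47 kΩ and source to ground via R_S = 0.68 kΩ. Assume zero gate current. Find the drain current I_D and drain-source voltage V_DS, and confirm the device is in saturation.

I_D ≈ 6.1 mA, V_DS ≈ 9 V

V_G = V_DD·R_2/(R_1+R_2) = 16×180/400 = 7.2 V.
Assume saturation: I_D = (k_n/2)(V_GS − V_t)² with V_GS = V_G − I_D·R_S = 7.2 − 0.68·I_D.
Substituting gives 0.601·I_D² − 12.1·I_D + 51.4 = 0, with roots I_D = 6.07 or 14.1 mA.
The root I_D = 14.1 mA gives V_GS = -2.38 V ≤ V_t, so take I_D = 6.07 mA.
Then V_GS = 3.07 V and V_DS = V_DD − I_D(R_D+R_S) = 16 − 6.07×1.15 = 9.02 V.
Saturation requires V_DS ≥ V_GS − V_t = 2.16 V; 9.02 ≥ 2.16 ✓.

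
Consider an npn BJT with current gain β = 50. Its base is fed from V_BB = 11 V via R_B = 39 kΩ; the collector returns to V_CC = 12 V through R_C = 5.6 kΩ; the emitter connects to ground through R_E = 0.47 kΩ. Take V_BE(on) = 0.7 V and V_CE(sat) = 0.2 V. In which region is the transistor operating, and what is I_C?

Assume active: I_B = (11 − 0.7)/(39 + 51×0.47) = 0.164 mA, I_C = β·I_B = 8.18 mA.
Then V_CE = 12 − 8.18×5.6 − 8.34×0.47 = -37.7 V < 0.2 V — the active assumption fails.
Re-solve with V_CE = 0.2 V. KCL at the emitter: V_E/R_E = (V_BB−0.7−V_E)/R_B + (V_CC−0.2−V_E)/R_C, giving V_E = 1.02 V.
I_C = (V_CC − 0.2 − V_E)/R_C = (11.8 − 1.02)/5.6 = 1.93 mA.
Check: I_B = (10.3 − 1.02)/39 = 0.238 mA, and β·I_B = 11.9 mA > I_C, confirming saturation.

saturation; I_C ≈ 1.9 mA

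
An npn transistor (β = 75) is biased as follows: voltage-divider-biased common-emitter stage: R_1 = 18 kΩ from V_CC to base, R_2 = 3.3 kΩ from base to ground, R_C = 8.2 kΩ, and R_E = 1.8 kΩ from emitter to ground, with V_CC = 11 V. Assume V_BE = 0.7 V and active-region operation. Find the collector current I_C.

Thevenize the base divider: V_Th = V_CC·R_2/(R_1+R_2) = 11×3.3/21.3 = 1.7 V, R_Th = R_1‖R_2 = 2.79 kΩ.
Base-emitter loop: V_Th = I_B·R_Th + V_BE + (β+1)I_B·R_E, so I_B = (1.7 − 0.7) / (2.79 + 76×1.8) = 0.00719 mA.
I_C = β·I_B = 75×0.00719 = 0.54 mA, and I_E = (β+1)I_B = 0.547 mA.
V_CE = V_CC − I_C·R_C − I_E·R_E = 11 − 0.54×8.2 − 0.547×1.8 = 5.59 V.
V_CE = 5.59 V > 0.2 V confirms active-region operation.

I_C ≈ 0.54 mA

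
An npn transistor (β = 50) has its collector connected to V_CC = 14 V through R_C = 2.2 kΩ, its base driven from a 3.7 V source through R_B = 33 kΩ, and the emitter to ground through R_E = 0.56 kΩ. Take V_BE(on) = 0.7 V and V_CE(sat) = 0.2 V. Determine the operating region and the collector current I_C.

Assume active. Base-emitter loop: I_B = (V_BB − V_BE)/(R_B + (β+1)R_E) = (3.7 − 0.7)/(33 + 51×0.56) = 0.0487 mA.
I_C = β·I_B = 50×0.0487 = 2.44 mA.
V_CE = V_CC − I_C·R_C − I_E·R_E = 14 − 2.44×2.2 − 2.49×0.56 = 7.25 V > V_CE(sat), so the active-region assumption holds.

active; I_C ≈ 2.4 mA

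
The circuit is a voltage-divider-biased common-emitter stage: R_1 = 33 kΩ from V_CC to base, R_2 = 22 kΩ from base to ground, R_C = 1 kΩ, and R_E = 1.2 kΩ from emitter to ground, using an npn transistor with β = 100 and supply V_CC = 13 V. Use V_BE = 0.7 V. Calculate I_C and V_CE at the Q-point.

Thevenize the base divider: V_Th = V_CC·R_2/(R_1+R_2) = 13×22/55 = 5.2 V, R_Th = R_1‖R_2 = 13.2 kΩ.
Base-emitter loop: V_Th = I_B·R_Th + V_BE + (β+1)I_B·R_E, so I_B = (5.2 − 0.7) / (13.2 + 101×1.2) = 0.0335 mA.
I_C = β·I_B = 100×0.0335 = 3.35 mA, and I_E = (β+1)I_B = 3.38 mA.
V_CE = V_CC − I_C·R_C − I_E·R_E = 13 − 3.35×1 − 3.38×1.2 = 5.59 V.
V_CE = 5.59 V > 0.2 V confirms active-region operation.

I_C ≈ 3.3 mA, V_CE ≈ 5.6 V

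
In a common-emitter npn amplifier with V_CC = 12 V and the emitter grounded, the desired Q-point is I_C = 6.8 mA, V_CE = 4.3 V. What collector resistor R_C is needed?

R_C ≈ 1.1 kΩ

Collector loop: V_CC = I_C·R_C + V_CE.
R_C = (V_CC − V_CE)/I_C = (12 − 4.3)/6.8 = 1.13 kΩ.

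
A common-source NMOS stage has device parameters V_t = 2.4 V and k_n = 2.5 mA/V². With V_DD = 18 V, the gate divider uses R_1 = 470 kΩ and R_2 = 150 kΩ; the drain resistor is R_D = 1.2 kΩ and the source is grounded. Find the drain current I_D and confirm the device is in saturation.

V_G = V_DD·R_2/(R_1+R_2) = 18×150/620 = 4.35 V. With the source grounded, V_GS = V_G = 4.35 V.
Assume saturation: I_D = (k_n/2)(V_GS − V_t)² = (2.5/2)×(4.35 − 2.4)² = 1.25×1.95² = 4.78 mA.
V_DS = V_DD − I_D·R_D = 18 − 4.78×1.2 = 12.3 V.
Saturation requires V_DS ≥ V_GS − V_t = 1.95 V; 12.3 ≥ 1.95 ✓.

I_D ≈ 4.8 mA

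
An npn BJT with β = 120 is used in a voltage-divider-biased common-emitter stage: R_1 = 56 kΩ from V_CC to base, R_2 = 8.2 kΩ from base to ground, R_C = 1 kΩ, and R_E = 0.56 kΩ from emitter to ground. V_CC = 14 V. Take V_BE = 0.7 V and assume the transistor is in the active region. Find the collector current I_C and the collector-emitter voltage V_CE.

I_C ≈ 1.7 mA, V_CE ≈ 11 V

Thevenize the base divider: V_Th = V_CC·R_2/(R_1+R_2) = 14×8.2/64.2 = 1.79 V, R_Th = R_1‖R_2 = 7.15 kΩ.
Base-emitter loop: V_Th = I_B·R_Th + V_BE + (β+1)I_B·R_E, so I_B = (1.79 − 0.7) / (7.15 + 121×0.56) = 0.0145 mA.
I_C = β·I_B = 120×0.0145 = 1.74 mA, and I_E = (β+1)I_B = 1.76 mA.
V_CE = V_CC − I_C·R_C − I_E·R_E = 14 − 1.74×1 − 1.76×0.56 = 11.3 V.
V_CE = 11.3 V > 0.2 V confirms active-region operation.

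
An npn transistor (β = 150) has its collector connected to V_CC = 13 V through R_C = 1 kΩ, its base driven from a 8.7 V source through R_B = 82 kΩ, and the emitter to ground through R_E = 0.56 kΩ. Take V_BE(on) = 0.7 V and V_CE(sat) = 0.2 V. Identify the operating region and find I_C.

active; I_C ≈ 7.2 mA

Assume active. Base-emitter loop: I_B = (V_BB − V_BE)/(R_B + (β+1)R_E) = (8.7 − 0.7)/(82 + 151×0.56) = 0.048 mA.
I_C = β·I_B = 150×0.048 = 7.2 mA.
V_CE = V_CC − I_C·R_C − I_E·R_E = 13 − 7.2×1 − 7.25×0.56 = 1.73 V > V_CE(sat), so the active-region assumption holds.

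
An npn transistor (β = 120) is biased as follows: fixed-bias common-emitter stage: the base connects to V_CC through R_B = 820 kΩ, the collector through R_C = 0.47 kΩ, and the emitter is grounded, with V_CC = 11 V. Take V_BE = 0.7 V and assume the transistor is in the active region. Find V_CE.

Base loop: V_CC = I_B·R_B + V_BE, so I_B = (11 − 0.7)/820 kΩ = 0.0126 mA.
In the active region I_C = β·I_B = 120 × 0.0126 = 1.51 mA.
Collector loop: V_CE = V_CC − I_C·R_C = 11 − 1.51×0.47 = 10.3 V.
Since V_CE = 10.3 V > V_CE(sat) ≈ 0.2 V, the transistor is in the active region as assumed.

V_CE ≈ 10 V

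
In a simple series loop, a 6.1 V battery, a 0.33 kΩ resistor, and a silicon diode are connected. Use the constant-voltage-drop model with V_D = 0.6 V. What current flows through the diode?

KVL around the loop: 6.1 = V_D + I·R = 0.6 + I × 0.33 kΩ.
So I = (6.1 − 0.6) / 0.33 kΩ = 5.5 / 0.33 = 16.7 mA.

I ≈ 17 mA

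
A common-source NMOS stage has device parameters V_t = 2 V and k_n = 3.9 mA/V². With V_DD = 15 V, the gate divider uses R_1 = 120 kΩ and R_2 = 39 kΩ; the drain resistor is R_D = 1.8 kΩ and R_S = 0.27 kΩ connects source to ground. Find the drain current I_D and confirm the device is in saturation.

V_G = V_DD·R_2/(R_1+R_2) = 15×39/159 = 3.68 V.
Assume saturation: I_D = (k_n/2)(V_GS − V_t)² with V_GS = V_G − I_D·R_S = 3.68 − 0.27·I_D.
Substituting gives 0.142·I_D² − 2.77·I_D + 5.5 = 0, with roots I_D = 2.25 or 17.2 mA.
The root I_D = 17.2 mA gives V_GS = -0.972 V ≤ V_t, so take I_D = 2.25 mA.
Then V_GS = 3.07 V and V_DS = V_DD − I_D(R_D+R_S) = 15 − 2.25×2.07 = 10.4 V.
Saturation requires V_DS ≥ V_GS − V_t = 1.07 V; 10.4 ≥ 1.07 ✓.

I_D ≈ 2.2 mA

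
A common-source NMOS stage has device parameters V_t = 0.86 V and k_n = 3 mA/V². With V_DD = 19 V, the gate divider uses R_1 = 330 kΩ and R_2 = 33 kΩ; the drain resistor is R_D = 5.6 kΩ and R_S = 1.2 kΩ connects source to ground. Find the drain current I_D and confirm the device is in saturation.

I_D ≈ 0.33 mA

V_G = V_DD·R_2/(R_1+R_2) = 19×33/363 = 1.73 V.
Assume saturation: I_D = (k_n/2)(V_GS − V_t)² with V_GS = V_G − I_D·R_S = 1.73 − 1.2·I_D.
Substituting gives 2.16·I_D² − 4.12·I_D + 1.13 = 0, with roots I_D = 0.331 or 1.58 mA.
The root I_D = 1.58 mA gives V_GS = -0.165 V ≤ V_t, so take I_D = 0.331 mA.
Then V_GS = 1.33 V and V_DS = V_DD − I_D(R_D+R_S) = 19 − 0.331×6.8 = 16.7 V.
Saturation requires V_DS ≥ V_GS − V_t = 0.47 V; 16.7 ≥ 0.47 ✓.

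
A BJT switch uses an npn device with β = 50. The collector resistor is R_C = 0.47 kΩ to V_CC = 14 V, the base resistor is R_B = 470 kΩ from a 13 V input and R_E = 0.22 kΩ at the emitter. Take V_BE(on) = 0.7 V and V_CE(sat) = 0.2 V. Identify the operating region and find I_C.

Assume active. Base-emitter loop: I_B = (V_BB − V_BE)/(R_B + (β+1)R_E) = (13 − 0.7)/(470 + 51×0.22) = 0.0256 mA.
I_C = β·I_B = 50×0.0256 = 1.28 mA.
V_CE = V_CC − I_C·R_C − I_E·R_E = 14 − 1.28×0.47 − 1.3×0.22 = 13.1 V > V_CE(sat), so the active-region assumption holds.

active; I_C ≈ 1.3 mA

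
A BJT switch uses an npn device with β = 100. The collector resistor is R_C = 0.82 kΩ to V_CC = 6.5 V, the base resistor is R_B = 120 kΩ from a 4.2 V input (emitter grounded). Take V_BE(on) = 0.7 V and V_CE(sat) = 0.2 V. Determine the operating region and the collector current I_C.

Assume active. Base-emitter loop: I_B = (V_BB − V_BE)/R_B = (4.2 − 0.7)/120 = 0.0292 mA.
I_C = β·I_B = 100×0.0292 = 2.92 mA.
V_CE = V_CC − I_C·R_C = 6.5 − 2.92×0.82 = 4.11 V > V_CE(sat), so the active-region assumption holds.

active; I_C ≈ 2.9 mA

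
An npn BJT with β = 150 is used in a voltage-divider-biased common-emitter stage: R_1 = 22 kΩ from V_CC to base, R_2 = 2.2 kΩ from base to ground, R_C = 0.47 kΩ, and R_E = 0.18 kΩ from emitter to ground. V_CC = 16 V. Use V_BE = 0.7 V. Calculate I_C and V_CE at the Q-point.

I_C ≈ 3.9 mA, V_CE ≈ 13 V

Thevenize the base divider: V_Th = V_CC·R_2/(R_1+R_2) = 16×2.2/24.2 = 1.45 V, R_Th = R_1‖R_2 = 2 kΩ.
Base-emitter loop: V_Th = I_B·R_Th + V_BE + (β+1)I_B·R_E, so I_B = (1.45 − 0.7) / (2 + 151×0.18) = 0.0259 mA.
I_C = β·I_B = 150×0.0259 = 3.88 mA, and I_E = (β+1)I_B = 3.9 mA.
V_CE = V_CC − I_C·R_C − I_E·R_E = 16 − 3.88×0.47 − 3.9×0.18 = 13.5 V.
V_CE = 13.5 V > 0.2 V confirms active-region operation.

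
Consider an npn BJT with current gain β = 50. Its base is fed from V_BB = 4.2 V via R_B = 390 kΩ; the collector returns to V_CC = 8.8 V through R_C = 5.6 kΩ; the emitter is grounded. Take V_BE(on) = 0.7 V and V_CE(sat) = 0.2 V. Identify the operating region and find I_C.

Assume active. Base-emitter loop: I_B = (V_BB − V_BE)/R_B = (4.2 − 0.7)/390 = 0.00897 mA.
I_C = β·I_B = 50×0.00897 = 0.449 mA.
V_CE = V_CC − I_C·R_C = 8.8 − 0.449×5.6 = 6.29 V > V_CE(sat), so the active-region assumption holds.

active; I_C ≈ 0.45 mA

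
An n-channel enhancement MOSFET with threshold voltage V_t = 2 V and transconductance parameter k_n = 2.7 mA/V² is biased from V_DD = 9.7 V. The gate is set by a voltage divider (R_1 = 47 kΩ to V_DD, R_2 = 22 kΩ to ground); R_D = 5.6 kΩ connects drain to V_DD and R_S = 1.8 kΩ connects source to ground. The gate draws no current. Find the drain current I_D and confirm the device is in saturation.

I_D ≈ 0.33 mA

V_G = V_DD·R_2/(R_1+R_2) = 9.7×22/69 = 3.09 V.
Assume saturation: I_D = (k_n/2)(V_GS − V_t)² with V_GS = V_G − I_D·R_S = 3.09 − 1.8·I_D.
Substituting gives 4.37·I_D² − 6.31·I_D + 1.61 = 0, with roots I_D = 0.332 or 1.11 mA.
The root I_D = 1.11 mA gives V_GS = 1.09 V ≤ V_t, so take I_D = 0.332 mA.
Then V_GS = 2.5 V and V_DS = V_DD − I_D(R_D+R_S) = 9.7 − 0.332×7.4 = 7.25 V.
Saturation requires V_DS ≥ V_GS − V_t = 0.496 V; 7.25 ≥ 0.496 ✓.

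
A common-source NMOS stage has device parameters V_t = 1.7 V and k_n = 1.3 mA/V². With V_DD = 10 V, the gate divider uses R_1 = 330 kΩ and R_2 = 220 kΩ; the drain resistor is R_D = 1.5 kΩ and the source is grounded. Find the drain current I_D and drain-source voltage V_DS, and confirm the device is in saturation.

I_D ≈ 3.4 mA, V_DS ≈ 4.8 V

V_G = V_DD·R_2/(R_1+R_2) = 10×220/550 = 4 V. With the source grounded, V_GS = V_G = 4 V.
Assume saturation: I_D = (k_n/2)(V_GS − V_t)² = (1.3/2)×(4 − 1.7)² = 0.65×2.3² = 3.44 mA.
V_DS = V_DD − I_D·R_D = 10 − 3.44×1.5 = 4.84 V.
Saturation requires V_DS ≥ V_GS − V_t = 2.3 V; 4.84 ≥ 2.3 ✓.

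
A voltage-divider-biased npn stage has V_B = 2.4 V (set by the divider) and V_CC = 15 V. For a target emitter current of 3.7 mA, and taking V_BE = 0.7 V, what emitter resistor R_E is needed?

R_E ≈ 0.46 kΩ

V_E = V_B − V_BE = 2.4 − 0.7 = 1.7 V.
R_E = V_E / I_E = 1.7 / 3.7 = 0.459 kΩ.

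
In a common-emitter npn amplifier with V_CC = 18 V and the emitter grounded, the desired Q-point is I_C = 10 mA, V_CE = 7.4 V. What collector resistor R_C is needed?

R_C ≈ 1.1 kΩ

Collector loop: V_CC = I_C·R_C + V_CE.
R_C = (V_CC − V_CE)/I_C = (18 − 7.4)/10 = 1.06 kΩ.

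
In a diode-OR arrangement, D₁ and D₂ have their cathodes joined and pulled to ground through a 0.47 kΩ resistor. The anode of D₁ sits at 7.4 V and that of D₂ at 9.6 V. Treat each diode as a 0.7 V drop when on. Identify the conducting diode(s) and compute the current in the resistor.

Only D₂ conducts; I_R ≈ 19 mA

Assume both conduct. Then node N would need to be at both 7.4−0.7 = 6.7 V and 9.6−0.7 = 8.9 V, which is impossible.
Assume only D₂ conducts: V_N = 9.6 − 0.7 = 8.9 V, so I_R = 8.9/0.47 = 18.9 mA.
Check D₁: its anode-to-cathode voltage is 7.4 − 8.9 = -1.5 V < 0.7 V, so it is off. The assumption is consistent.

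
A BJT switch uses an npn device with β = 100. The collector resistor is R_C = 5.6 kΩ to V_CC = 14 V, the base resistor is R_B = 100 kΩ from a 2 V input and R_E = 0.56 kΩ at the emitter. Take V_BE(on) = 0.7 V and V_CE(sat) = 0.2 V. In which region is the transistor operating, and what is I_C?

active; I_C ≈ 0.83 mA

Assume active. Base-emitter loop: I_B = (V_BB − V_BE)/(R_B + (β+1)R_E) = (2 − 0.7)/(100 + 101×0.56) = 0.0083 mA.
I_C = β·I_B = 100×0.0083 = 0.83 mA.
V_CE = V_CC − I_C·R_C − I_E·R_E = 14 − 0.83×5.6 − 0.839×0.56 = 8.88 V > V_CE(sat), so the active-region assumption holds.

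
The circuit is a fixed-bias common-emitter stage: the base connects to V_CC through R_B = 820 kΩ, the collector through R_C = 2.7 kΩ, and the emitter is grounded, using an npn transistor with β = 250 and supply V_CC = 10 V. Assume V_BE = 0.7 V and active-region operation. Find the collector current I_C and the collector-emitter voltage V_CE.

Base loop: V_CC = I_B·R_B + V_BE, so I_B = (10 − 0.7)/820 kΩ = 0.0113 mA.
In the active region I_C = β·I_B = 250 × 0.0113 = 2.84 mA.
Collector loop: V_CE = V_CC − I_C·R_C = 10 − 2.84×2.7 = 2.34 V.
Since V_CE = 2.34 V > V_CE(sat) ≈ 0.2 V, the transistor is in the active region as assumed.

I_C ≈ 2.8 mA, V_CE ≈ 2.3 V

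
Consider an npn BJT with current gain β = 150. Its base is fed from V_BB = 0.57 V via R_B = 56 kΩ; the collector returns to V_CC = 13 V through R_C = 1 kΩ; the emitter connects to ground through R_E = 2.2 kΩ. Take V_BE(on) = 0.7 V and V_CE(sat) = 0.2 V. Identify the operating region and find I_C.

V_BB = 0.57 V ≤ V_BE(on) = 0.7 V, so the base-emitter junction is not forward biased.
The transistor is in cutoff: I_B = I_C = 0.

cutoff; I_C ≈ 0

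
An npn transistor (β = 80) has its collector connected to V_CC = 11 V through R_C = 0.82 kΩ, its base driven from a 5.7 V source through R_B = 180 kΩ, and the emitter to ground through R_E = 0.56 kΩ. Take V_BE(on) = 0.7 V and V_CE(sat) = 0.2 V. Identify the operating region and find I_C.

Assume active. Base-emitter loop: I_B = (V_BB − V_BE)/(R_B + (β+1)R_E) = (5.7 − 0.7)/(180 + 81×0.56) = 0.0222 mA.
I_C = β·I_B = 80×0.0222 = 1.77 mA.
V_CE = V_CC − I_C·R_C − I_E·R_E = 11 − 1.77×0.82 − 1.8×0.56 = 8.54 V > V_CE(sat), so the active-region assumption holds.

active; I_C ≈ 1.8 mA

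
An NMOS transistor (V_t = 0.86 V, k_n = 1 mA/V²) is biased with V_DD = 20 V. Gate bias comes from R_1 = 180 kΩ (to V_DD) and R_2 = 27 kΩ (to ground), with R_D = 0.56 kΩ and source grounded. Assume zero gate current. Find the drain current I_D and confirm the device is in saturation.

I_D ≈ 1.5 mA

V_G = V_DD·R_2/(R_1+R_2) = 20×27/207 = 2.61 V. With the source grounded, V_GS = V_G = 2.61 V.
Assume saturation: I_D = (k_n/2)(V_GS − V_t)² = (1/2)×(2.61 − 0.86)² = 0.5×1.75² = 1.53 mA.
V_DS = V_DD − I_D·R_D = 20 − 1.53×0.56 = 19.1 V.
Saturation requires V_DS ≥ V_GS − V_t = 1.75 V; 19.1 ≥ 1.75 ✓.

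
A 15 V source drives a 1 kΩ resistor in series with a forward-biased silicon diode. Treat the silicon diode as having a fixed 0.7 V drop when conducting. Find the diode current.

I ≈ 14 mA

KVL around the loop: 15 = V_D + I·R = 0.7 + I × 1 kΩ.
So I = (15 − 0.7) / 1 kΩ = 14.3 / 1 = 14.3 mA.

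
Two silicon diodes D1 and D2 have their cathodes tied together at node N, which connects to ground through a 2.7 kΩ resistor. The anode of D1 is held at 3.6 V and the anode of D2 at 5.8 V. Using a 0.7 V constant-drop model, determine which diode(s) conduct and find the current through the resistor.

Assume both conduct. Then node N would need to be at both 3.6−0.7 = 2.9 V and 5.8−0.7 = 5.1 V, which is impossible.
Assume only D2 conducts: V_N = 5.8 − 0.7 = 5.1 V, so I_R = 5.1/2.7 = 1.89 mA.
Check D1: its anode-to-cathode voltage is 3.6 − 5.1 = -1.5 V < 0.7 V, so it is off. The assumption is consistent.

Only D2 conducts; I_R ≈ 1.9 mA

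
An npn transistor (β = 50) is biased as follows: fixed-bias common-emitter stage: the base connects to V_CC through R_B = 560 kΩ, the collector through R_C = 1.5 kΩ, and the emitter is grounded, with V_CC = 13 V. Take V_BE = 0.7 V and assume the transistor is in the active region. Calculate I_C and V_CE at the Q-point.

Base loop: V_CC = I_B·R_B + V_BE, so I_B = (13 − 0.7)/560 kΩ = 0.022 mA.
In the active region I_C = β·I_B = 50 × 0.022 = 1.1 mA.
Collector loop: V_CE = V_CC − I_C·R_C = 13 − 1.1×1.5 = 11.4 V.
Since V_CE = 11.4 V > V_CE(sat) ≈ 0.2 V, the transistor is in the active region as assumed.

I_C ≈ 1.1 mA, V_CE ≈ 11 V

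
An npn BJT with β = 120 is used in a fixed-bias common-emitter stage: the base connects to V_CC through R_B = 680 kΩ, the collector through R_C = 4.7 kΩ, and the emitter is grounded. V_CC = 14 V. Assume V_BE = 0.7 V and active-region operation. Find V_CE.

V_CE ≈ 3 V

Base loop: V_CC = I_B·R_B + V_BE, so I_B = (14 − 0.7)/680 kΩ = 0.0196 mA.
In the active region I_C = β·I_B = 120 × 0.0196 = 2.35 mA.
Collector loop: V_CE = V_CC − I_C·R_C = 14 − 2.35×4.7 = 2.97 V.
Since V_CE = 2.97 V > V_CE(sat) ≈ 0.2 V, the transistor is in the active region as assumed.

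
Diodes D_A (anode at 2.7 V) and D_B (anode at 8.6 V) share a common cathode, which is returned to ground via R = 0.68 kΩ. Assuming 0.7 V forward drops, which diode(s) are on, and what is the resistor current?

Only D_B conducts; I_R ≈ 12 mA

Assume both conduct. Then node N would need to be at both 2.7−0.7 = 2 V and 8.6−0.7 = 7.9 V, which is impossible.
Assume only D_B conducts: V_N = 8.6 − 0.7 = 7.9 V, so I_R = 7.9/0.68 = 11.6 mA.
Check D_A: its anode-to-cathode voltage is 2.7 − 7.9 = -5.2 V < 0.7 V, so it is off. The assumption is consistent.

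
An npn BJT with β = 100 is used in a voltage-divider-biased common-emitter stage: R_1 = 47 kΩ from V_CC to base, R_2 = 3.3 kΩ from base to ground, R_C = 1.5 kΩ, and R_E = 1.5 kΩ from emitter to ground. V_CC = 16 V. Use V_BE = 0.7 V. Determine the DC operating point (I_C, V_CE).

I_C ≈ 0.23 mA, V_CE ≈ 15 V

Thevenize the base divider: V_Th = V_CC·R_2/(R_1+R_2) = 16×3.3/50.3 = 1.05 V, R_Th = R_1‖R_2 = 3.08 kΩ.
Base-emitter loop: V_Th = I_B·R_Th + V_BE + (β+1)I_B·R_E, so I_B = (1.05 − 0.7) / (3.08 + 101×1.5) = 0.00226 mA.
I_C = β·I_B = 100×0.00226 = 0.226 mA, and I_E = (β+1)I_B = 0.228 mA.
V_CE = V_CC − I_C·R_C − I_E·R_E = 16 − 0.226×1.5 − 0.228×1.5 = 15.3 V.
V_CE = 15.3 V > 0.2 V confirms active-region operation.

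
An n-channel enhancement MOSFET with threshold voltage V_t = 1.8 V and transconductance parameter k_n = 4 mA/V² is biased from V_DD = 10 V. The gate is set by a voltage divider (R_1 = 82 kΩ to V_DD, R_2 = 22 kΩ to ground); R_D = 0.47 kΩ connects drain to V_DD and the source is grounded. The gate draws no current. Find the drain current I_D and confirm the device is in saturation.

V_G = V_DD·R_2/(R_1+R_2) = 10×22/104 = 2.12 V. With the source grounded, V_GS = V_G = 2.12 V.
Assume saturation: I_D = (k_n/2)(V_GS − V_t)² = (4/2)×(2.12 − 1.8)² = 2×0.315² = 0.199 mA.
V_DS = V_DD − I_D·R_D = 10 − 0.199×0.47 = 9.91 V.
Saturation requires V_DS ≥ V_GS − V_t = 0.315 V; 9.91 ≥ 0.315 ✓.

I_D ≈ 0.2 mA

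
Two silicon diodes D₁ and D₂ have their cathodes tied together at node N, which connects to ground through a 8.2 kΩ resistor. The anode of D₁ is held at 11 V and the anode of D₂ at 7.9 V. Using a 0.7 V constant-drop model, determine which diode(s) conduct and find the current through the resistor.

Assume both conduct. Then node N would need to be at both 11−0.7 = 10.3 V and 7.9−0.7 = 7.2 V, which is impossible.
Assume only D₁ conducts: V_N = 11 − 0.7 = 10.3 V, so I_R = 10.3/8.2 = 1.26 mA.
Check D₂: its anode-to-cathode voltage is 7.9 − 10.3 = -2.4 V < 0.7 V, so it is off. The assumption is consistent.

Only D₁ conducts; I_R ≈ 1.3 mA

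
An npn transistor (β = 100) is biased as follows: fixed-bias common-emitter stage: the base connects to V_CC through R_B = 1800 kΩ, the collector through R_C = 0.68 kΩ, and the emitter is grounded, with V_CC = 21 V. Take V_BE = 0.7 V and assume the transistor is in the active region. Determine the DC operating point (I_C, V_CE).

Base loop: V_CC = I_B·R_B + V_BE, so I_B = (21 − 0.7)/1800 kΩ = 0.0113 mA.
In the active region I_C = β·I_B = 100 × 0.0113 = 1.13 mA.
Collector loop: V_CE = V_CC − I_C·R_C = 21 − 1.13×0.68 = 20.2 V.
Since V_CE = 20.2 V > V_CE(sat) ≈ 0.2 V, the transistor is in the active region as assumed.

I_C ≈ 1.1 mA, V_CE ≈ 20 V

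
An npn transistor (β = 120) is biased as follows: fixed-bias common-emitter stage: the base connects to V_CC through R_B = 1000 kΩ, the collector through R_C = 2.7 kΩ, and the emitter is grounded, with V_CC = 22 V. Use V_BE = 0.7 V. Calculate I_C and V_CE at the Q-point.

I_C ≈ 2.6 mA, V_CE ≈ 15 V

Base loop: V_CC = I_B·R_B + V_BE, so I_B = (22 − 0.7)/1000 kΩ = 0.0213 mA.
In the active region I_C = β·I_B = 120 × 0.0213 = 2.56 mA.
Collector loop: V_CE = V_CC − I_C·R_C = 22 − 2.56×2.7 = 15.1 V.
Since V_CE = 15.1 V > V_CE(sat) ≈ 0.2 V, the transistor is in the active region as assumed.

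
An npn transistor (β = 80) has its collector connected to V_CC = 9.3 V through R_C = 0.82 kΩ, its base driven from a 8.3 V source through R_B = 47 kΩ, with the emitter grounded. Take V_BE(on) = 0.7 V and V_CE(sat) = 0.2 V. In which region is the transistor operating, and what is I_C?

saturation; I_C ≈ 11 mA

Assume active: I_B = (8.3 − 0.7)/47 = 0.162 mA, giving I_C = β·I_B = 12.9 mA.
But then V_CE = 9.3 − 12.9×0.82 = -1.31 V < V_CE(sat) = 0.2 V — impossible in the active region.
So the transistor is saturated. With V_CE = 0.2 V, I_C = (V_CC − 0.2)/R_C = 9.1/0.82 = 11.1 mA.
Check: β·I_B = 12.9 mA > I_C = 11.1 mA, confirming saturation.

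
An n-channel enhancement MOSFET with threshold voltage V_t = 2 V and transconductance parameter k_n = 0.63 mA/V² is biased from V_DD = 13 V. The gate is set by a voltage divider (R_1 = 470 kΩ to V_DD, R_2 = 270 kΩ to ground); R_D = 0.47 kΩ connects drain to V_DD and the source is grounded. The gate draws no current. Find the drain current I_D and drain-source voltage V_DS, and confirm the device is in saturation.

V_G = V_DD·R_2/(R_1+R_2) = 13×270/740 = 4.74 V. With the source grounded, V_GS = V_G = 4.74 V.
Assume saturation: I_D = (k_n/2)(V_GS − V_t)² = (0.63/2)×(4.74 − 2)² = 0.315×2.74² = 2.37 mA.
V_DS = V_DD − I_D·R_D = 13 − 2.37×0.47 = 11.9 V.
Saturation requires V_DS ≥ V_GS − V_t = 2.74 V; 11.9 ≥ 2.74 ✓.

I_D ≈ 2.4 mA, V_DS ≈ 12 V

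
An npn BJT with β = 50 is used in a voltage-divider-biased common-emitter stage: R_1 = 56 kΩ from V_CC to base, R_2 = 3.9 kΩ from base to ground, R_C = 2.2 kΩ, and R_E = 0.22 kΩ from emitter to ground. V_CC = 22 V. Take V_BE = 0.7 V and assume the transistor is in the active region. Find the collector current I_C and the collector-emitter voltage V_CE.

Thevenize the base divider: V_Th = V_CC·R_2/(R_1+R_2) = 22×3.9/59.9 = 1.43 V, R_Th = R_1‖R_2 = 3.65 kΩ.
Base-emitter loop: V_Th = I_B·R_Th + V_BE + (β+1)I_B·R_E, so I_B = (1.43 − 0.7) / (3.65 + 51×0.22) = 0.0493 mA.
I_C = β·I_B = 50×0.0493 = 2.46 mA, and I_E = (β+1)I_B = 2.51 mA.
V_CE = V_CC − I_C·R_C − I_E·R_E = 22 − 2.46×2.2 − 2.51×0.22 = 16 V.
V_CE = 16 V > 0.2 V confirms active-region operation.

I_C ≈ 2.5 mA, V_CE ≈ 16 V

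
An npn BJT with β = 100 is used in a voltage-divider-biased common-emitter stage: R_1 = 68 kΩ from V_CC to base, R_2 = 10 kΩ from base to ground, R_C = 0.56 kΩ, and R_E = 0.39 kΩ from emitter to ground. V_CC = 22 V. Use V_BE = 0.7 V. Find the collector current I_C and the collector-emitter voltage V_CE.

Thevenize the base divider: V_Th = V_CC·R_2/(R_1+R_2) = 22×10/78 = 2.82 V, R_Th = R_1‖R_2 = 8.72 kΩ.
Base-emitter loop: V_Th = I_B·R_Th + V_BE + (β+1)I_B·R_E, so I_B = (2.82 − 0.7) / (8.72 + 101×0.39) = 0.0441 mA.
I_C = β·I_B = 100×0.0441 = 4.41 mA, and I_E = (β+1)I_B = 4.45 mA.
V_CE = V_CC − I_C·R_C − I_E·R_E = 22 − 4.41×0.56 − 4.45×0.39 = 17.8 V.
V_CE = 17.8 V > 0.2 V confirms active-region operation.

I_C ≈ 4.4 mA, V_CE ≈ 18 V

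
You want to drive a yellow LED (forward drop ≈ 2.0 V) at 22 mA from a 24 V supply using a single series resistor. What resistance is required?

R ≈ 1 kΩ

The resistor drops V_S − V_D = 24 − 2.0 = 22 V at 22 mA.
R = 22 V / 22 mA = 1 kΩ.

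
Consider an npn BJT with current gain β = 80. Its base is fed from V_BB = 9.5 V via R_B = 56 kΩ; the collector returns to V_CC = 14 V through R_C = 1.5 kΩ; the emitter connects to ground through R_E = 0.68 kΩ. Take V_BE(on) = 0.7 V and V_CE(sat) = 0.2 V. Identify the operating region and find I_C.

saturation; I_C ≈ 6.3 mA

Assume active: I_B = (9.5 − 0.7)/(56 + 81×0.68) = 0.0792 mA, I_C = β·I_B = 6.34 mA.
Then V_CE = 14 − 6.34×1.5 − 6.42×0.68 = 0.13 V < 0.2 V — the active assumption fails.
Re-solve with V_CE = 0.2 V. KCL at the emitter: V_E/R_E = (V_BB−0.7−V_E)/R_B + (V_CC−0.2−V_E)/R_C, giving V_E = 4.34 V.
I_C = (V_CC − 0.2 − V_E)/R_C = (13.8 − 4.34)/1.5 = 6.31 mA.
Check: I_B = (8.8 − 4.34)/56 = 0.0796 mA, and β·I_B = 6.37 mA > I_C, confirming saturation.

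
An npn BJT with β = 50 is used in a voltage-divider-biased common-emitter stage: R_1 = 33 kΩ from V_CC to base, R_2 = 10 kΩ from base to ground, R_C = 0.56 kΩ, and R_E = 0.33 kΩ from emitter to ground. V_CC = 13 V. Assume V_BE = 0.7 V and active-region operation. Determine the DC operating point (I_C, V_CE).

Thevenize the base divider: V_Th = V_CC·R_2/(R_1+R_2) = 13×10/43 = 3.02 V, R_Th = R_1‖R_2 = 7.67 kΩ.
Base-emitter loop: V_Th = I_B·R_Th + V_BE + (β+1)I_B·R_E, so I_B = (3.02 − 0.7) / (7.67 + 51×0.33) = 0.0948 mA.
I_C = β·I_B = 50×0.0948 = 4.74 mA, and I_E = (β+1)I_B = 4.84 mA.
V_CE = V_CC − I_C·R_C − I_E·R_E = 13 − 4.74×0.56 − 4.84×0.33 = 8.75 V.
V_CE = 8.75 V > 0.2 V confirms active-region operation.

I_C ≈ 4.7 mA, V_CE ≈ 8.7 V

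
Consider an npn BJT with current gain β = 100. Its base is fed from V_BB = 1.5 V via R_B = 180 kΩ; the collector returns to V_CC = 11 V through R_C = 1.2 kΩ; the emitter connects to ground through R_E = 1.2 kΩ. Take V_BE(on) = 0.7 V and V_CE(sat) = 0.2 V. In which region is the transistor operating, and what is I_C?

active; I_C ≈ 0.27 mA

Assume active. Base-emitter loop: I_B = (V_BB − V_BE)/(R_B + (β+1)R_E) = (1.5 − 0.7)/(180 + 101×1.2) = 0.00266 mA.
I_C = β·I_B = 100×0.00266 = 0.266 mA.
V_CE = V_CC − I_C·R_C − I_E·R_E = 11 − 0.266×1.2 − 0.268×1.2 = 10.4 V > V_CE(sat), so the active-region assumption holds.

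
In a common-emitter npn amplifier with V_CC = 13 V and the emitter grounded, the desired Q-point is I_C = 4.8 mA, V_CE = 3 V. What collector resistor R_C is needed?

R_C ≈ 2.1 kΩ

Collector loop: V_CC = I_C·R_C + V_CE.
R_C = (V_CC − V_CE)/I_C = (13 − 3)/4.8 = 2.08 kΩ.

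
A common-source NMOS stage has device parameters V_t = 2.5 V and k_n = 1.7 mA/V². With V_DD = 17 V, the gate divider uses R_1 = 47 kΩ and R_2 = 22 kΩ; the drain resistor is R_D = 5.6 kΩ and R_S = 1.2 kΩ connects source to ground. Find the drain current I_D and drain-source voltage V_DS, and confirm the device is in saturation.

V_G = V_DD·R_2/(R_1+R_2) = 17×22/69 = 5.42 V.
Assume saturation: I_D = (k_n/2)(V_GS − V_t)² with V_GS = V_G − I_D·R_S = 5.42 − 1.2·I_D.
Substituting gives 1.22·I_D² − 6.96·I_D + 7.25 = 0, with roots I_D = 1.37 or 4.31 mA.
The root I_D = 4.31 mA gives V_GS = 0.248 V ≤ V_t, so take I_D = 1.37 mA.
Then V_GS = 3.77 V and V_DS = V_DD − I_D(R_D+R_S) = 17 − 1.37×6.8 = 7.66 V.
Saturation requires V_DS ≥ V_GS − V_t = 1.27 V; 7.66 ≥ 1.27 ✓.

I_D ≈ 1.4 mA, V_DS ≈ 7.7 V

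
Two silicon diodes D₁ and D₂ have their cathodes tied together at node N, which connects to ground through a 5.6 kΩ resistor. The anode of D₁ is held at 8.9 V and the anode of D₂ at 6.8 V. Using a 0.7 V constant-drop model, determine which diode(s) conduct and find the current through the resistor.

Only D₁ conducts; I_R ≈ 1.5 mA

Assume both conduct. Then node N would need to be at both 8.9−0.7 = 8.2 V and 6.8−0.7 = 6.1 V, which is impossible.
Assume only D₁ conducts: V_N = 8.9 − 0.7 = 8.2 V, so I_R = 8.2/5.6 = 1.46 mA.
Check D₂: its anode-to-cathode voltage is 6.8 − 8.2 = -1.4 V < 0.7 V, so it is off. The assumption is consistent.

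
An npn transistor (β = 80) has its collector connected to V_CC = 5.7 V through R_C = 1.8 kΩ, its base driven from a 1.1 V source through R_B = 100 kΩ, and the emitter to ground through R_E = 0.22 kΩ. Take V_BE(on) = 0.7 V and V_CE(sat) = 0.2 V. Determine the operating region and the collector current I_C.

Assume active. Base-emitter loop: I_B = (V_BB − V_BE)/(R_B + (β+1)R_E) = (1.1 − 0.7)/(100 + 81×0.22) = 0.0034 mA.
I_C = β·I_B = 80×0.0034 = 0.272 mA.
V_CE = V_CC − I_C·R_C − I_E·R_E = 5.7 − 0.272×1.8 − 0.275×0.22 = 5.15 V > V_CE(sat), so the active-region assumption holds.

active; I_C ≈ 0.27 mA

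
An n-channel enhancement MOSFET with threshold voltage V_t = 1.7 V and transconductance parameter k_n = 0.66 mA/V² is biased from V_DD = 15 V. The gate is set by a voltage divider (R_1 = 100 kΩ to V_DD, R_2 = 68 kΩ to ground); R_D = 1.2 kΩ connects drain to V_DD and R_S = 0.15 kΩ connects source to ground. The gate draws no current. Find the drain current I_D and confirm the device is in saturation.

V_G = V_DD·R_2/(R_1+R_2) = 15×68/168 = 6.07 V.
Assume saturation: I_D = (k_n/2)(V_GS − V_t)² with V_GS = V_G − I_D·R_S = 6.07 − 0.15·I_D.
Substituting gives 0.00743·I_D² − 1.43·I_D + 6.31 = 0, with roots I_D = 4.51 or 188 mA.
The root I_D = 188 mA gives V_GS = -22.2 V ≤ V_t, so take I_D = 4.51 mA.
Then V_GS = 5.4 V and V_DS = V_DD − I_D(R_D+R_S) = 15 − 4.51×1.35 = 8.92 V.
Saturation requires V_DS ≥ V_GS − V_t = 3.7 V; 8.92 ≥ 3.7 ✓.

I_D ≈ 4.5 mA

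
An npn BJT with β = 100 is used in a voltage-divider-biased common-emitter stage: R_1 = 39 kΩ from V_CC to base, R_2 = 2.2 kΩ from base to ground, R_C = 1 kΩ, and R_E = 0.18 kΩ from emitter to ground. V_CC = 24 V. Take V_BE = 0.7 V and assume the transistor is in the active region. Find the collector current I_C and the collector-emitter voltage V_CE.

I_C ≈ 2.9 mA, V_CE ≈ 21 V

Thevenize the base divider: V_Th = V_CC·R_2/(R_1+R_2) = 24×2.2/41.2 = 1.28 V, R_Th = R_1‖R_2 = 2.08 kΩ.
Base-emitter loop: V_Th = I_B·R_Th + V_BE + (β+1)I_B·R_E, so I_B = (1.28 − 0.7) / (2.08 + 101×0.18) = 0.0287 mA.
I_C = β·I_B = 100×0.0287 = 2.87 mA, and I_E = (β+1)I_B = 2.9 mA.
V_CE = V_CC − I_C·R_C − I_E·R_E = 24 − 2.87×1 − 2.9×0.18 = 20.6 V.
V_CE = 20.6 V > 0.2 V confirms active-region operation.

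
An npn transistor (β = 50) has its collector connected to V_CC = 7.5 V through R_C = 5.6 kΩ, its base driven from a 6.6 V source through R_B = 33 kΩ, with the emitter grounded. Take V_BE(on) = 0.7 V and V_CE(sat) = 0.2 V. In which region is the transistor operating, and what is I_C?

Assume active: I_B = (6.6 − 0.7)/33 = 0.179 mA, giving I_C = β·I_B = 8.94 mA.
But then V_CE = 7.5 − 8.94×5.6 = -42.6 V < V_CE(sat) = 0.2 V — impossible in the active region.
So the transistor is saturated. With V_CE = 0.2 V, I_C = (V_CC − 0.2)/R_C = 7.3/5.6 = 1.3 mA.
Check: β·I_B = 8.94 mA > I_C = 1.3 mA, confirming saturation.

saturation; I_C ≈ 1.3 mA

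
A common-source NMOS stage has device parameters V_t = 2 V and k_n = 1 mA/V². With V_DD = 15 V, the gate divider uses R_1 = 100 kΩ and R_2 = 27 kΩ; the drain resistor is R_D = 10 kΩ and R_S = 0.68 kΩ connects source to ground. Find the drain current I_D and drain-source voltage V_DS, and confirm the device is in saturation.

I_D ≈ 0.41 mA, V_DS ≈ 11 V

V_G = V_DD·R_2/(R_1+R_2) = 15×27/127 = 3.19 V.
Assume saturation: I_D = (k_n/2)(V_GS − V_t)² with V_GS = V_G − I_D·R_S = 3.19 − 0.68·I_D.
Substituting gives 0.231·I_D² − 1.81·I_D + 0.707 = 0, with roots I_D = 0.413 or 7.41 mA.
The root I_D = 7.41 mA gives V_GS = -1.85 V ≤ V_t, so take I_D = 0.413 mA.
Then V_GS = 2.91 V and V_DS = V_DD − I_D(R_D+R_S) = 15 − 0.413×10.7 = 10.6 V.
Saturation requires V_DS ≥ V_GS − V_t = 0.908 V; 10.6 ≥ 0.908 ✓.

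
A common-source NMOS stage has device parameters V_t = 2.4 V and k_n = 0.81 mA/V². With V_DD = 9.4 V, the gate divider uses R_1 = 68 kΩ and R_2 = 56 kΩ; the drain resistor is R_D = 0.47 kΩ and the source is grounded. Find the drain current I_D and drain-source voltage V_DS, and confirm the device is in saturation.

V_G = V_DD·R_2/(R_1+R_2) = 9.4×56/124 = 4.25 V. With the source grounded, V_GS = V_G = 4.25 V.
Assume saturation: I_D = (k_n/2)(V_GS − V_t)² = (0.81/2)×(4.25 − 2.4)² = 0.405×1.85² = 1.38 mA.
V_DS = V_DD − I_D·R_D = 9.4 − 1.38×0.47 = 8.75 V.
Saturation requires V_DS ≥ V_GS − V_t = 1.85 V; 8.75 ≥ 1.85 ✓.

I_D ≈ 1.4 mA, V_DS ≈ 8.8 V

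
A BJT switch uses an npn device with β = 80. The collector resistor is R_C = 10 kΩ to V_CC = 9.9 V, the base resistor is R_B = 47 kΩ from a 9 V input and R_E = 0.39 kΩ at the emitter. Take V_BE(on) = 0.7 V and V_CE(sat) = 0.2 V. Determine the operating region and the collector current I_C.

saturation; I_C ≈ 0.93 mA

Assume active: I_B = (9 − 0.7)/(47 + 81×0.39) = 0.106 mA, I_C = β·I_B = 8.45 mA.
Then V_CE = 9.9 − 8.45×10 − 8.55×0.39 = -77.9 V < 0.2 V — the active assumption fails.
Re-solve with V_CE = 0.2 V. KCL at the emitter: V_E/R_E = (V_BB−0.7−V_E)/R_B + (V_CC−0.2−V_E)/R_C, giving V_E = 0.427 V.
I_C = (V_CC − 0.2 − V_E)/R_C = (9.7 − 0.427)/10 = 0.927 mA.
Check: I_B = (8.3 − 0.427)/47 = 0.168 mA, and β·I_B = 13.4 mA > I_C, confirming saturation.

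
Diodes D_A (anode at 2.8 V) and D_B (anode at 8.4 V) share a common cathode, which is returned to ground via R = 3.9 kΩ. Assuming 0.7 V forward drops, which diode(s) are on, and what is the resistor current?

Only D_B conducts; I_R ≈ 2 mA

Assume both conduct. Then node N would need to be at both 2.8−0.7 = 2.1 V and 8.4−0.7 = 7.7 V, which is impossible.
Assume only D_B conducts: V_N = 8.4 − 0.7 = 7.7 V, so I_R = 7.7/3.9 = 1.97 mA.
Check D_A: its anode-to-cathode voltage is 2.8 − 7.7 = -4.9 V < 0.7 V, so it is off. The assumption is consistent.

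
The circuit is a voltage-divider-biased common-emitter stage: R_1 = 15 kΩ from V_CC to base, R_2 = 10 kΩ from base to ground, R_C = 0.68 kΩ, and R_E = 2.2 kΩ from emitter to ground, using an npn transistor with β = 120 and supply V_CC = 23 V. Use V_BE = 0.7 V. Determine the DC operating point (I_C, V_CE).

I_C ≈ 3.7 mA, V_CE ≈ 12 V

Thevenize the base divider: V_Th = V_CC·R_2/(R_1+R_2) = 23×10/25 = 9.2 V, R_Th = R_1‖R_2 = 6 kΩ.
Base-emitter loop: V_Th = I_B·R_Th + V_BE + (β+1)I_B·R_E, so I_B = (9.2 − 0.7) / (6 + 121×2.2) = 0.0312 mA.
I_C = β·I_B = 120×0.0312 = 3.75 mA, and I_E = (β+1)I_B = 3.78 mA.
V_CE = V_CC − I_C·R_C − I_E·R_E = 23 − 3.75×0.68 − 3.78×2.2 = 12.1 V.
V_CE = 12.1 V > 0.2 V confirms active-region operation.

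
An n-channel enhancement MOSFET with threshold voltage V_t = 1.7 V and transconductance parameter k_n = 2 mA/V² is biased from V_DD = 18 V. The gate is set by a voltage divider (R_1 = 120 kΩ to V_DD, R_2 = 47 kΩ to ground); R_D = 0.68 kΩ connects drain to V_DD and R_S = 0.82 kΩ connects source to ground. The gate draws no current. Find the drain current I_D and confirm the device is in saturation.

V_G = V_DD·R_2/(R_1+R_2) = 18×47/167 = 5.07 V.
Assume saturation: I_D = (k_n/2)(V_GS − V_t)² with V_GS = V_G − I_D·R_S = 5.07 − 0.82·I_D.
Substituting gives 0.672·I_D² − 6.52·I_D + 11.3 = 0, with roots I_D = 2.27 or 7.43 mA.
The root I_D = 7.43 mA gives V_GS = -1.03 V ≤ V_t, so take I_D = 2.27 mA.
Then V_GS = 3.21 V and V_DS = V_DD − I_D(R_D+R_S) = 18 − 2.27×1.5 = 14.6 V.
Saturation requires V_DS ≥ V_GS − V_t = 1.51 V; 14.6 ≥ 1.51 ✓.

I_D ≈ 2.3 mA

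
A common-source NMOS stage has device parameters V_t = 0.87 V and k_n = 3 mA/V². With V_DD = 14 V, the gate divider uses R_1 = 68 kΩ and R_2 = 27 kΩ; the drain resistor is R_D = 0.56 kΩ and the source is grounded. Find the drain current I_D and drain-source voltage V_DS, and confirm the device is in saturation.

V_G = V_DD·R_2/(R_1+R_2) = 14×27/95 = 3.98 V. With the source grounded, V_GS = V_G = 3.98 V.
Assume saturation: I_D = (k_n/2)(V_GS − V_t)² = (3/2)×(3.98 − 0.87)² = 1.5×3.11² = 14.5 mA.
V_DS = V_DD − I_D·R_D = 14 − 14.5×0.56 = 5.88 V.
Saturation requires V_DS ≥ V_GS − V_t = 3.11 V; 5.88 ≥ 3.11 ✓.

I_D ≈ 14 mA, V_DS ≈ 5.9 V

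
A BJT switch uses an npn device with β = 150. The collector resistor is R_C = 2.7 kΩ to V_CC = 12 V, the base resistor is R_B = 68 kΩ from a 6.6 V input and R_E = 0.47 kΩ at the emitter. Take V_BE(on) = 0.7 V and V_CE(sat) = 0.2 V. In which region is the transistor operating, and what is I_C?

saturation; I_C ≈ 3.7 mA

Assume active: I_B = (6.6 − 0.7)/(68 + 151×0.47) = 0.0425 mA, I_C = β·I_B = 6.37 mA.
Then V_CE = 12 − 6.37×2.7 − 6.41×0.47 = -8.21 V < 0.2 V — the active assumption fails.
Re-solve with V_CE = 0.2 V. KCL at the emitter: V_E/R_E = (V_BB−0.7−V_E)/R_B + (V_CC−0.2−V_E)/R_C, giving V_E = 1.77 V.
I_C = (V_CC − 0.2 − V_E)/R_C = (11.8 − 1.77)/2.7 = 3.71 mA.
Check: I_B = (5.9 − 1.77)/68 = 0.0607 mA, and β·I_B = 9.1 mA > I_C, confirming saturation.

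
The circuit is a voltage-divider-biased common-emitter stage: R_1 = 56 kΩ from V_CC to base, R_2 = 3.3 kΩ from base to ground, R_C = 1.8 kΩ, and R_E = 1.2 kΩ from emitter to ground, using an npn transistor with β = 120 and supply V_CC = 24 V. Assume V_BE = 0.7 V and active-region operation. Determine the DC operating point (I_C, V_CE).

Thevenize the base divider: V_Th = V_CC·R_2/(R_1+R_2) = 24×3.3/59.3 = 1.34 V, R_Th = R_1‖R_2 = 3.12 kΩ.
Base-emitter loop: V_Th = I_B·R_Th + V_BE + (β+1)I_B·R_E, so I_B = (1.34 − 0.7) / (3.12 + 121×1.2) = 0.00429 mA.
I_C = β·I_B = 120×0.00429 = 0.514 mA, and I_E = (β+1)I_B = 0.519 mA.
V_CE = V_CC − I_C·R_C − I_E·R_E = 24 − 0.514×1.8 − 0.519×1.2 = 22.5 V.
V_CE = 22.5 V > 0.2 V confirms active-region operation.

I_C ≈ 0.51 mA, V_CE ≈ 22 V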